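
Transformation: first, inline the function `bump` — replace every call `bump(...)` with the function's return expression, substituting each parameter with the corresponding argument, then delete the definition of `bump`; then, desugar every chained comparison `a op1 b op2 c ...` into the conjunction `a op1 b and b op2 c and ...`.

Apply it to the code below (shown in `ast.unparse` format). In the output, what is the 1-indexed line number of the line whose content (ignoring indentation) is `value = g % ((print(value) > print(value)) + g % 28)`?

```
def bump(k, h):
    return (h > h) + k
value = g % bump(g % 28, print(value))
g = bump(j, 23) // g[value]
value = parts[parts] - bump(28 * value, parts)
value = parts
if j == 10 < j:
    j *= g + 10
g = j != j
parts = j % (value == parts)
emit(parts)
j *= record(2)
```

Transformed code:
value = g % ((print(value) > print(value)) + g % 28)
g = ((23 > 23) + j) // g[value]
value = parts[parts] - ((parts > parts) + 28 * value)
value = parts
if j == 10 and 10 < j:
    j *= g + 10
g = j != j
parts = j % (value == parts)
emit(parts)
j *= record(2)

1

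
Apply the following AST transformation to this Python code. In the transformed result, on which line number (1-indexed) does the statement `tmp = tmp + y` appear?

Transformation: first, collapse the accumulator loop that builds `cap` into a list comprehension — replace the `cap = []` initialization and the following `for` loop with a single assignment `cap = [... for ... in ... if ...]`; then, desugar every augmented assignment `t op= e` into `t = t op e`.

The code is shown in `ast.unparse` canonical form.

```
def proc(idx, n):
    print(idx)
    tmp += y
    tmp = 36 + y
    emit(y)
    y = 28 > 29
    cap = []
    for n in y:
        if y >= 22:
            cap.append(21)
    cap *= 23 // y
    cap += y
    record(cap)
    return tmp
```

3

Transformed code:
def proc(idx, n):
    print(idx)
    tmp = tmp + y
    tmp = 36 + y
    emit(y)
    y = 28 > 29
    cap = [21 for n in y if y >= 22]
    cap = cap * (23 // y)
    cap = cap + y
    record(cap)
    return tmp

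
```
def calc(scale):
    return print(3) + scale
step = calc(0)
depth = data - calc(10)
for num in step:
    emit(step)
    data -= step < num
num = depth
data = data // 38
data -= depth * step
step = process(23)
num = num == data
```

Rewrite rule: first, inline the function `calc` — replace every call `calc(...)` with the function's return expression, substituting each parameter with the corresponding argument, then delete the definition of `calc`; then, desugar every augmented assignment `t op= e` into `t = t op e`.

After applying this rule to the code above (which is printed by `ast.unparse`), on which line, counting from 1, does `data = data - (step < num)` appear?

5

Transformed code:
step = print(3) + 0
depth = data - (print(3) + 10)
for num in step:
    emit(step)
    data = data - (step < num)
num = depth
data = data // 38
data = data - depth * step
step = process(23)
num = num == data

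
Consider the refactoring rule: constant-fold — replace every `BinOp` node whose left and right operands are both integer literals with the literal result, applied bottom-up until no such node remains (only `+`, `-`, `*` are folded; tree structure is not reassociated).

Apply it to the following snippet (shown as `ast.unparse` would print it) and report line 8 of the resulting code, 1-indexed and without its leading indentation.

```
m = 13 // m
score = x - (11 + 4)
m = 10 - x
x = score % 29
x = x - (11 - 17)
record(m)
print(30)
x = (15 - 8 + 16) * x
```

Transformed code:
m = 13 // m
score = x - 15
m = 10 - x
x = score % 29
x = x - -6
record(m)
print(30)
x = 23 * x

x = 23 * x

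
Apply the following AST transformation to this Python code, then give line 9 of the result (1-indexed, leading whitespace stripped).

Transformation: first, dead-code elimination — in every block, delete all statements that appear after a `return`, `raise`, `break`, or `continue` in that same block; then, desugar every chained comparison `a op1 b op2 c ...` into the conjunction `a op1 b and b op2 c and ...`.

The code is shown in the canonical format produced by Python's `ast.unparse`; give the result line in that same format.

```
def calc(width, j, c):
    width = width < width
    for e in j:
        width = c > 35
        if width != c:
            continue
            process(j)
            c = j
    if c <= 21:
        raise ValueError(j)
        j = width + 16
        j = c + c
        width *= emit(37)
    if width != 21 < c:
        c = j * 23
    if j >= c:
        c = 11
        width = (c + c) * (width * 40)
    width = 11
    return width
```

if width != 21 and 21 < c:

Transformed code:
def calc(width, j, c):
    width = width < width
    for e in j:
        width = c > 35
        if width != c:
            continue
    if c <= 21:
        raise ValueError(j)
    if width != 21 and 21 < c:
        c = j * 23
    if j >= c:
        c = 11
        width = (c + c) * (width * 40)
    width = 11
    return width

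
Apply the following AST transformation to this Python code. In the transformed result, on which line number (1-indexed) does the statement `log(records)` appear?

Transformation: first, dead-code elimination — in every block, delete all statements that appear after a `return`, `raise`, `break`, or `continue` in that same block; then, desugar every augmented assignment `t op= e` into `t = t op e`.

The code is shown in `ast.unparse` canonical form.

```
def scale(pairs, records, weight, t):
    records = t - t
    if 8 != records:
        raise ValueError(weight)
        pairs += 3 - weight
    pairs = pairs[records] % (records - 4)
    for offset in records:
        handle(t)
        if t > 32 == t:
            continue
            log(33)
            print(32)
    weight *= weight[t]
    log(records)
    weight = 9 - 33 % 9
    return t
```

11

Transformed code:
def scale(pairs, records, weight, t):
    records = t - t
    if 8 != records:
        raise ValueError(weight)
    pairs = pairs[records] % (records - 4)
    for offset in records:
        handle(t)
        if t > 32 == t:
            continue
    weight = weight * weight[t]
    log(records)
    weight = 9 - 33 % 9
    return t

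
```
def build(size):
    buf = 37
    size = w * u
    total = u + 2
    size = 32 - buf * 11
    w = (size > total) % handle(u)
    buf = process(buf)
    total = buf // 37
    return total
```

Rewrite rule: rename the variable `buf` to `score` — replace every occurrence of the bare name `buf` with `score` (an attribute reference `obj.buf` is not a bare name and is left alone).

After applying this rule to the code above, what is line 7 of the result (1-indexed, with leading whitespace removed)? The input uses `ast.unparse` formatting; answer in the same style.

score = process(score)

Transformed code:
def build(size):
    score = 37
    size = w * u
    total = u + 2
    size = 32 - score * 11
    w = (size > total) % handle(u)
    score = process(score)
    total = score // 37
    return total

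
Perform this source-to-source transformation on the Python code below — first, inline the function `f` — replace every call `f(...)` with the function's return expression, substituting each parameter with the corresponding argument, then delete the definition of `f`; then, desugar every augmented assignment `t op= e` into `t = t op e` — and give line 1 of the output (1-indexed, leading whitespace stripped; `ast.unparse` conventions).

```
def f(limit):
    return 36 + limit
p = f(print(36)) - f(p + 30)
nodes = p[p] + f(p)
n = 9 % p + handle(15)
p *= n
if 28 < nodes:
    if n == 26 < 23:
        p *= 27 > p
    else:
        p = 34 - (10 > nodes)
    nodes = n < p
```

p = 36 + print(36) - (36 + (p + 30))

Transformed code:
p = 36 + print(36) - (36 + (p + 30))
nodes = p[p] + (36 + p)
n = 9 % p + handle(15)
p = p * n
if 28 < nodes:
    if n == 26 < 23:
        p = p * (27 > p)
    else:
        p = 34 - (10 > nodes)
    nodes = n < p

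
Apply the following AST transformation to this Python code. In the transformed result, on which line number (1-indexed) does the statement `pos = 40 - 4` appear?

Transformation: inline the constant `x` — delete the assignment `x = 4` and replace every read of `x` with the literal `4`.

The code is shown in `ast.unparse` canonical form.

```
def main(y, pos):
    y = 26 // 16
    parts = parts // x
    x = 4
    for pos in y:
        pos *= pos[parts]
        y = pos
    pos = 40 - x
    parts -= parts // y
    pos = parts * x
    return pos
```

Transformed code:
def main(y, pos):
    y = 26 // 16
    parts = parts // 4
    for pos in y:
        pos *= pos[parts]
        y = pos
    pos = 40 - 4
    parts -= parts // y
    pos = parts * 4
    return pos

7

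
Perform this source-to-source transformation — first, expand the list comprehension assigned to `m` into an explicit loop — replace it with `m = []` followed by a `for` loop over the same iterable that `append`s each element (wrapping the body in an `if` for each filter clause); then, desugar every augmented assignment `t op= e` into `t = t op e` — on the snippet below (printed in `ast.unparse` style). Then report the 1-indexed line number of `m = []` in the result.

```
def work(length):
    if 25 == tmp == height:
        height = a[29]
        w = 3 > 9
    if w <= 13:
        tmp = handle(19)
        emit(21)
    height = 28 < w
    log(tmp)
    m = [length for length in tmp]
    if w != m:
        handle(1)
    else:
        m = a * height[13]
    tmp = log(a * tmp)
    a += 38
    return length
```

Transformed code:
def work(length):
    if 25 == tmp == height:
        height = a[29]
        w = 3 > 9
    if w <= 13:
        tmp = handle(19)
        emit(21)
    height = 28 < w
    log(tmp)
    m = []
    for length in tmp:
        m.append(length)
    if w != m:
        handle(1)
    else:
        m = a * height[13]
    tmp = log(a * tmp)
    a = a + 38
    return length

10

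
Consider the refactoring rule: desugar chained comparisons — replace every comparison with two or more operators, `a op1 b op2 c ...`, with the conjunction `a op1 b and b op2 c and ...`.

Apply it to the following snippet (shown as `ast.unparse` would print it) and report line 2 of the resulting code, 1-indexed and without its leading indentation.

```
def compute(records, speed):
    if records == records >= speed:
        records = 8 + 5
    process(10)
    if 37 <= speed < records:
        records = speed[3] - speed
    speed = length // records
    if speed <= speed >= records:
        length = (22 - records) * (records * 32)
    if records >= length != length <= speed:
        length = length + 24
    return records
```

if records == records and records >= speed:

Transformed code:
def compute(records, speed):
    if records == records and records >= speed:
        records = 8 + 5
    process(10)
    if 37 <= speed and speed < records:
        records = speed[3] - speed
    speed = length // records
    if speed <= speed and speed >= records:
        length = (22 - records) * (records * 32)
    if records >= length and length != length and (length <= speed):
        length = length + 24
    return records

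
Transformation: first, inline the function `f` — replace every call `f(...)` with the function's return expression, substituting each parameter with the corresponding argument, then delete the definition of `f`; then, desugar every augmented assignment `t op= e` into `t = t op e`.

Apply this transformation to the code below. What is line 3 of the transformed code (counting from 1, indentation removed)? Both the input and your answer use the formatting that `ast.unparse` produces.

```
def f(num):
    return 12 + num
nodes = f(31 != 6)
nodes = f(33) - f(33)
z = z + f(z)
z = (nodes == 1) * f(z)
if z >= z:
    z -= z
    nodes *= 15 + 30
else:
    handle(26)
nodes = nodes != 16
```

z = z + (12 + z)

Transformed code:
nodes = 12 + (31 != 6)
nodes = 12 + 33 - (12 + 33)
z = z + (12 + z)
z = (nodes == 1) * (12 + z)
if z >= z:
    z = z - z
    nodes = nodes * (15 + 30)
else:
    handle(26)
nodes = nodes != 16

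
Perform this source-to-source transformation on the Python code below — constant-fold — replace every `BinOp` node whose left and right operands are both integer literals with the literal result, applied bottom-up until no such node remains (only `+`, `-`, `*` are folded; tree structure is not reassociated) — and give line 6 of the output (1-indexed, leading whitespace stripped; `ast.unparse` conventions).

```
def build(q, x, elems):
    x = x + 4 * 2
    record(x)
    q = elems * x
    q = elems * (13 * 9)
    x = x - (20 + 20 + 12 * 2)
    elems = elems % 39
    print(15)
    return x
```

Transformed code:
def build(q, x, elems):
    x = x + 8
    record(x)
    q = elems * x
    q = elems * 117
    x = x - 64
    elems = elems % 39
    print(15)
    return x

x = x - 64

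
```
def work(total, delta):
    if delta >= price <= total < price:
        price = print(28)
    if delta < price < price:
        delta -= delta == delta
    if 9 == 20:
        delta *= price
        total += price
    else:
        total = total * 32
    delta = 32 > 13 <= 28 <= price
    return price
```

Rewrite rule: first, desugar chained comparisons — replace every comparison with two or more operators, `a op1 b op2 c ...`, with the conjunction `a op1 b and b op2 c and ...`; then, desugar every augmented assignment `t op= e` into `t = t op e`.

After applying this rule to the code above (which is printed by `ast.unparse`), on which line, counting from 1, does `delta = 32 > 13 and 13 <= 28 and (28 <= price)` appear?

Transformed code:
def work(total, delta):
    if delta >= price and price <= total and (total < price):
        price = print(28)
    if delta < price and price < price:
        delta = delta - (delta == delta)
    if 9 == 20:
        delta = delta * price
        total = total + price
    else:
        total = total * 32
    delta = 32 > 13 and 13 <= 28 and (28 <= price)
    return price

11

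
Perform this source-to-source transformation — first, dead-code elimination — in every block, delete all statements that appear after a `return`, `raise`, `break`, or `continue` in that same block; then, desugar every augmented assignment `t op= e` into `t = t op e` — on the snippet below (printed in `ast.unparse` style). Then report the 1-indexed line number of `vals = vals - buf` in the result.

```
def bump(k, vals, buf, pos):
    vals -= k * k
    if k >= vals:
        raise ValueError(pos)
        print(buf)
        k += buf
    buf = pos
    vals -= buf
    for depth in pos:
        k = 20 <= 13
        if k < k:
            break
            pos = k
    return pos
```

Transformed code:
def bump(k, vals, buf, pos):
    vals = vals - k * k
    if k >= vals:
        raise ValueError(pos)
    buf = pos
    vals = vals - buf
    for depth in pos:
        k = 20 <= 13
        if k < k:
            break
    return pos

6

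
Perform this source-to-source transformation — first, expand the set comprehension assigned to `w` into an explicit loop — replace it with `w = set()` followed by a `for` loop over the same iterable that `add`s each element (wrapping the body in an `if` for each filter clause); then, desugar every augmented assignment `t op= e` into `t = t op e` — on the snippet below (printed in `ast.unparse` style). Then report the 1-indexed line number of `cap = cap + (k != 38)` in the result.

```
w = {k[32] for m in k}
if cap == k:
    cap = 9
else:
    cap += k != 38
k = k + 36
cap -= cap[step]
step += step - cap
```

Transformed code:
w = set()
for m in k:
    w.add(k[32])
if cap == k:
    cap = 9
else:
    cap = cap + (k != 38)
k = k + 36
cap = cap - cap[step]
step = step + (step - cap)

7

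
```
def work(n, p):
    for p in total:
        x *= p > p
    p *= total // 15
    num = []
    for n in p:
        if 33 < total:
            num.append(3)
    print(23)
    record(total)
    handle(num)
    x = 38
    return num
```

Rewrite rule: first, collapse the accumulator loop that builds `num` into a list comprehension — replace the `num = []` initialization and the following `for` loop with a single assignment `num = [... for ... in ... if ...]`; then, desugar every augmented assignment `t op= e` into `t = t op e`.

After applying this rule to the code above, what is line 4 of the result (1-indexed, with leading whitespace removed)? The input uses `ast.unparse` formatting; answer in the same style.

Transformed code:
def work(n, p):
    for p in total:
        x = x * (p > p)
    p = p * (total // 15)
    num = [3 for n in p if 33 < total]
    print(23)
    record(total)
    handle(num)
    x = 38
    return num

p = p * (total // 15)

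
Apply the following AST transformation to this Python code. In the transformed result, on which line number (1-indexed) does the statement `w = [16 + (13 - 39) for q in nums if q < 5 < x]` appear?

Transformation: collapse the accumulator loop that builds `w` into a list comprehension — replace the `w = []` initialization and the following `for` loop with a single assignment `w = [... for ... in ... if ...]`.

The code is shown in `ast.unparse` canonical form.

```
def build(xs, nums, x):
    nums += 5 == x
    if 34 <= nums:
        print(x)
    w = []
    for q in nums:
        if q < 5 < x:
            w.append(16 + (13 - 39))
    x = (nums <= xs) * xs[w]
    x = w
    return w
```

Transformed code:
def build(xs, nums, x):
    nums += 5 == x
    if 34 <= nums:
        print(x)
    w = [16 + (13 - 39) for q in nums if q < 5 < x]
    x = (nums <= xs) * xs[w]
    x = w
    return w

5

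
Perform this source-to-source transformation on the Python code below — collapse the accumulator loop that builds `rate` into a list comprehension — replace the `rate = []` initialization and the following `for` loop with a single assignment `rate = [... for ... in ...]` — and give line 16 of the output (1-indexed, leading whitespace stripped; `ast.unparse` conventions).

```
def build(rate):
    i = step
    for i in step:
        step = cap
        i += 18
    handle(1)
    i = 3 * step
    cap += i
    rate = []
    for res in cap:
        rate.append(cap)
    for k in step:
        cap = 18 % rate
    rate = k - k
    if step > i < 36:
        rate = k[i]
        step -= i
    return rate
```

return rate

Transformed code:
def build(rate):
    i = step
    for i in step:
        step = cap
        i += 18
    handle(1)
    i = 3 * step
    cap += i
    rate = [cap for res in cap]
    for k in step:
        cap = 18 % rate
    rate = k - k
    if step > i < 36:
        rate = k[i]
        step -= i
    return rate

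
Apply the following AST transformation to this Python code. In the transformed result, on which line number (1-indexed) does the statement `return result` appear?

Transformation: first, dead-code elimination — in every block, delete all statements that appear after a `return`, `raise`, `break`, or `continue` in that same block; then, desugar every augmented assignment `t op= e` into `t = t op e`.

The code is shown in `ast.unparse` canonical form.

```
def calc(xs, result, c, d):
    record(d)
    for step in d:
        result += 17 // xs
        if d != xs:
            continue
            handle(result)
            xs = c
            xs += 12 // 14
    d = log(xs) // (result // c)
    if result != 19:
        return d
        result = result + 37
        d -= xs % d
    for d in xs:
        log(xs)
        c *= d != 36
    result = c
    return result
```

14

Transformed code:
def calc(xs, result, c, d):
    record(d)
    for step in d:
        result = result + 17 // xs
        if d != xs:
            continue
    d = log(xs) // (result // c)
    if result != 19:
        return d
    for d in xs:
        log(xs)
        c = c * (d != 36)
    result = c
    return result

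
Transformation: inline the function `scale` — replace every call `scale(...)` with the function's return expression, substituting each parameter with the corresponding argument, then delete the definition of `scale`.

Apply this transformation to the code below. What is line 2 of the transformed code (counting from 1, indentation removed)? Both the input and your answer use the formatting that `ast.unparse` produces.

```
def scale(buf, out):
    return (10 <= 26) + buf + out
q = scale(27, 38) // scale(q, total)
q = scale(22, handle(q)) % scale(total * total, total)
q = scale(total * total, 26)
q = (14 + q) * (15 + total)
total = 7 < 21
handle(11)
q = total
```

q = ((10 <= 26) + 22 + handle(q)) % ((10 <= 26) + total * total + total)

Transformed code:
q = ((10 <= 26) + 27 + 38) // ((10 <= 26) + q + total)
q = ((10 <= 26) + 22 + handle(q)) % ((10 <= 26) + total * total + total)
q = (10 <= 26) + total * total + 26
q = (14 + q) * (15 + total)
total = 7 < 21
handle(11)
q = total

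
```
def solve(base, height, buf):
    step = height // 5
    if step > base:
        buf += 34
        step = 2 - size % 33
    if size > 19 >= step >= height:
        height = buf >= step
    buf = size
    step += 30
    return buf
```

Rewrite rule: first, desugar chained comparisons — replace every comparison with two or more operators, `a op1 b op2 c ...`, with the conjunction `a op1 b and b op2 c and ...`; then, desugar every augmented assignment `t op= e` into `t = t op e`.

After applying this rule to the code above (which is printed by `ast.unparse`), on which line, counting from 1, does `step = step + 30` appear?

9

Transformed code:
def solve(base, height, buf):
    step = height // 5
    if step > base:
        buf = buf + 34
        step = 2 - size % 33
    if size > 19 and 19 >= step and (step >= height):
        height = buf >= step
    buf = size
    step = step + 30
    return buf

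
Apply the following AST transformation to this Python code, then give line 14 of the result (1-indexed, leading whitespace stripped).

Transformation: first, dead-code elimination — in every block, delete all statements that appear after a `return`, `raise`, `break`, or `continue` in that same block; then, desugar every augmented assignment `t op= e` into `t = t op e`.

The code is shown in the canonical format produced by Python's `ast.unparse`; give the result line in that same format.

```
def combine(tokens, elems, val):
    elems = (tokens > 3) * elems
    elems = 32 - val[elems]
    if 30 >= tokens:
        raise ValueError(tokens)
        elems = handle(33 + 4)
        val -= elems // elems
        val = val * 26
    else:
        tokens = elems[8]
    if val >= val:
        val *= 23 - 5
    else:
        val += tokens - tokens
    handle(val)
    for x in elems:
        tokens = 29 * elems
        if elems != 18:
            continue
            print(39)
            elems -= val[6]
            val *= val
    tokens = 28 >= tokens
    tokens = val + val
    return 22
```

tokens = 29 * elems

Transformed code:
def combine(tokens, elems, val):
    elems = (tokens > 3) * elems
    elems = 32 - val[elems]
    if 30 >= tokens:
        raise ValueError(tokens)
    else:
        tokens = elems[8]
    if val >= val:
        val = val * (23 - 5)
    else:
        val = val + (tokens - tokens)
    handle(val)
    for x in elems:
        tokens = 29 * elems
        if elems != 18:
            continue
    tokens = 28 >= tokens
    tokens = val + val
    return 22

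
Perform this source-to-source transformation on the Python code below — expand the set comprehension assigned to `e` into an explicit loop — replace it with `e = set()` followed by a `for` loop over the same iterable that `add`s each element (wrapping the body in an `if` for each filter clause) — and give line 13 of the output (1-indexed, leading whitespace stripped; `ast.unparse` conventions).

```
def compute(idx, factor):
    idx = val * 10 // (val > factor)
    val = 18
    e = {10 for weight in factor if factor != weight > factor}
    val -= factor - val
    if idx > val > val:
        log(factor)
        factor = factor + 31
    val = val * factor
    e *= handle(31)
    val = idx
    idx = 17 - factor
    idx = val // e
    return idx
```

e *= handle(31)

Transformed code:
def compute(idx, factor):
    idx = val * 10 // (val > factor)
    val = 18
    e = set()
    for weight in factor:
        if factor != weight > factor:
            e.add(10)
    val -= factor - val
    if idx > val > val:
        log(factor)
        factor = factor + 31
    val = val * factor
    e *= handle(31)
    val = idx
    idx = 17 - factor
    idx = val // e
    return idx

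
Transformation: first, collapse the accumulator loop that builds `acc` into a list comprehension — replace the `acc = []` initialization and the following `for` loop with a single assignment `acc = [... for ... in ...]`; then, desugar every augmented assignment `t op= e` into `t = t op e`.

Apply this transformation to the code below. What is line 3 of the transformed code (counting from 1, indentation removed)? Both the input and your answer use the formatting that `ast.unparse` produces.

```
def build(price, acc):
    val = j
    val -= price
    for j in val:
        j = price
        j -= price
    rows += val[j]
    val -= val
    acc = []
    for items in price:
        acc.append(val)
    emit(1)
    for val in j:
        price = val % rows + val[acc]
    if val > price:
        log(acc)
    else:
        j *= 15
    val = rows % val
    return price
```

Transformed code:
def build(price, acc):
    val = j
    val = val - price
    for j in val:
        j = price
        j = j - price
    rows = rows + val[j]
    val = val - val
    acc = [val for items in price]
    emit(1)
    for val in j:
        price = val % rows + val[acc]
    if val > price:
        log(acc)
    else:
        j = j * 15
    val = rows % val
    return price

val = val - price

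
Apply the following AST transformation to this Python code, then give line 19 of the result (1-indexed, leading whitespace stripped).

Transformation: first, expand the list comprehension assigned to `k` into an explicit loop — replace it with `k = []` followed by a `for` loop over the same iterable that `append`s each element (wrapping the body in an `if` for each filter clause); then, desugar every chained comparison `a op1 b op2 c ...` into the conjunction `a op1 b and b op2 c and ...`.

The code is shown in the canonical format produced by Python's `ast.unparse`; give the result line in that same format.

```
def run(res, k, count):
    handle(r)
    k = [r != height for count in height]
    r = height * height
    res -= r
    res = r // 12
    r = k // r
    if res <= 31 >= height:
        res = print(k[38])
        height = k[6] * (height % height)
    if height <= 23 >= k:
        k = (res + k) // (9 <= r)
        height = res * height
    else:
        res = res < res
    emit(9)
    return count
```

return count

Transformed code:
def run(res, k, count):
    handle(r)
    k = []
    for count in height:
        k.append(r != height)
    r = height * height
    res -= r
    res = r // 12
    r = k // r
    if res <= 31 and 31 >= height:
        res = print(k[38])
        height = k[6] * (height % height)
    if height <= 23 and 23 >= k:
        k = (res + k) // (9 <= r)
        height = res * height
    else:
        res = res < res
    emit(9)
    return count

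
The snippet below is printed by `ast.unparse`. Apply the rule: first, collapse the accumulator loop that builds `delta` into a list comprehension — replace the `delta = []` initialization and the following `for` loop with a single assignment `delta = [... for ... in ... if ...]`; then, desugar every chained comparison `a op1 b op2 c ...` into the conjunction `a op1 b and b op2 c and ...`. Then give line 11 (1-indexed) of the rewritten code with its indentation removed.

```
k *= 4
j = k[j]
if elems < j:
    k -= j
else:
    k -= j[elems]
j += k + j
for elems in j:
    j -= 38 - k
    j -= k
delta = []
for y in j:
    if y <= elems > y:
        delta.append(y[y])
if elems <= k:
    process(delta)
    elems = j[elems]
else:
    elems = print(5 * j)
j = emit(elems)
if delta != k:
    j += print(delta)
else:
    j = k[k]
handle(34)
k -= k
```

Transformed code:
k *= 4
j = k[j]
if elems < j:
    k -= j
else:
    k -= j[elems]
j += k + j
for elems in j:
    j -= 38 - k
    j -= k
delta = [y[y] for y in j if y <= elems and elems > y]
if elems <= k:
    process(delta)
    elems = j[elems]
else:
    elems = print(5 * j)
j = emit(elems)
if delta != k:
    j += print(delta)
else:
    j = k[k]
handle(34)
k -= k

delta = [y[y] for y in j if y <= elems and elems > y]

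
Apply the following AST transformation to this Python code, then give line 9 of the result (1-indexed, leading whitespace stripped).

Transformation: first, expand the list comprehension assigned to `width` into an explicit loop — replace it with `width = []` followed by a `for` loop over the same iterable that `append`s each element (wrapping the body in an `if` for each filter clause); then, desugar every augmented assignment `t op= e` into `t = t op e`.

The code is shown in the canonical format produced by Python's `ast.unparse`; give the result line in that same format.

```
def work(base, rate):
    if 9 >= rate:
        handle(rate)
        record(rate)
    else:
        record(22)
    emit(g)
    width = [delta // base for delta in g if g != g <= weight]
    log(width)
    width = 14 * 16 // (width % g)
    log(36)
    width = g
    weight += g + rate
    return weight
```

for delta in g:

Transformed code:
def work(base, rate):
    if 9 >= rate:
        handle(rate)
        record(rate)
    else:
        record(22)
    emit(g)
    width = []
    for delta in g:
        if g != g <= weight:
            width.append(delta // base)
    log(width)
    width = 14 * 16 // (width % g)
    log(36)
    width = g
    weight = weight + (g + rate)
    return weight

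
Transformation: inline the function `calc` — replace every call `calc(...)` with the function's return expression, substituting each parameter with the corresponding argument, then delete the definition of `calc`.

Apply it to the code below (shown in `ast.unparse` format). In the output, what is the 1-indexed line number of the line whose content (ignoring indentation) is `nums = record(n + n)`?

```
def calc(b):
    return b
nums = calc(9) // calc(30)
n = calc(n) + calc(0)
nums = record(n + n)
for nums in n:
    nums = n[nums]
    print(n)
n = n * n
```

Transformed code:
nums = 9 // 30
n = n + 0
nums = record(n + n)
for nums in n:
    nums = n[nums]
    print(n)
n = n * n

3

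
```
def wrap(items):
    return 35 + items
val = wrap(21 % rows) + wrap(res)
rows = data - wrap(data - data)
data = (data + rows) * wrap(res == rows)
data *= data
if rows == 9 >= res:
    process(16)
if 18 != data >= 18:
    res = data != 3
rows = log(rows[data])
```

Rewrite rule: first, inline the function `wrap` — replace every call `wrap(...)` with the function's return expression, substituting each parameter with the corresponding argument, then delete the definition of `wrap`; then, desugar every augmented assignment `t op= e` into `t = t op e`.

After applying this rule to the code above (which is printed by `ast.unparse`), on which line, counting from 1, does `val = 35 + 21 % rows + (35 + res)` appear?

1

Transformed code:
val = 35 + 21 % rows + (35 + res)
rows = data - (35 + (data - data))
data = (data + rows) * (35 + (res == rows))
data = data * data
if rows == 9 >= res:
    process(16)
if 18 != data >= 18:
    res = data != 3
rows = log(rows[data])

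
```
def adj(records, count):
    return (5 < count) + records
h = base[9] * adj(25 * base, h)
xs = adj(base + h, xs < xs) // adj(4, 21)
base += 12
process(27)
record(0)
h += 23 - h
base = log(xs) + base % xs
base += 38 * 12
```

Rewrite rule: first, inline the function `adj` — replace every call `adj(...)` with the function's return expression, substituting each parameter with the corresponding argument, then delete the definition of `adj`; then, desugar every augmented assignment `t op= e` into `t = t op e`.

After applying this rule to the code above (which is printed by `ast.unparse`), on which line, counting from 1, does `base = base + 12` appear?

3

Transformed code:
h = base[9] * ((5 < h) + 25 * base)
xs = ((5 < (xs < xs)) + (base + h)) // ((5 < 21) + 4)
base = base + 12
process(27)
record(0)
h = h + (23 - h)
base = log(xs) + base % xs
base = base + 38 * 12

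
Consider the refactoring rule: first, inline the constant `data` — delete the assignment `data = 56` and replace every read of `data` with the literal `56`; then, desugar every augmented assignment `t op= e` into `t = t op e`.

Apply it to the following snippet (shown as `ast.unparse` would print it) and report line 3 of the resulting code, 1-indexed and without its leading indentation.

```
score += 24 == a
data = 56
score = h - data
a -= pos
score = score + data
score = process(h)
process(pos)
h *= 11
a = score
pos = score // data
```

Transformed code:
score = score + (24 == a)
score = h - 56
a = a - pos
score = score + 56
score = process(h)
process(pos)
h = h * 11
a = score
pos = score // 56

a = a - pos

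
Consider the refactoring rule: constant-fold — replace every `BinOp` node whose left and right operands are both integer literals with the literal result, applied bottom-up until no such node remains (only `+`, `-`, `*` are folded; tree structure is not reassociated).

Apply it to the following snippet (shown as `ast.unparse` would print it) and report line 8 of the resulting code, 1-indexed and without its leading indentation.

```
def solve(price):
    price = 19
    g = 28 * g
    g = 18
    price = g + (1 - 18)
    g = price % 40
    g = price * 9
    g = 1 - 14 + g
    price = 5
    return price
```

g = -13 + g

Transformed code:
def solve(price):
    price = 19
    g = 28 * g
    g = 18
    price = g + -17
    g = price % 40
    g = price * 9
    g = -13 + g
    price = 5
    return price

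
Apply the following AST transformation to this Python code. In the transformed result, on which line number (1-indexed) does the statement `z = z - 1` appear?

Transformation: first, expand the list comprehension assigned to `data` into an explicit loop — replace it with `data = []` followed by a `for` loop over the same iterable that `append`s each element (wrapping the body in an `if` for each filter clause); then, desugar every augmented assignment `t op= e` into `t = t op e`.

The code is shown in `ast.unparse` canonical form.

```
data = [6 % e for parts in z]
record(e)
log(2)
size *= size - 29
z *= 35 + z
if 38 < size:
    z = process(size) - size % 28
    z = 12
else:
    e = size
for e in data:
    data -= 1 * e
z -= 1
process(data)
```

Transformed code:
data = []
for parts in z:
    data.append(6 % e)
record(e)
log(2)
size = size * (size - 29)
z = z * (35 + z)
if 38 < size:
    z = process(size) - size % 28
    z = 12
else:
    e = size
for e in data:
    data = data - 1 * e
z = z - 1
process(data)

15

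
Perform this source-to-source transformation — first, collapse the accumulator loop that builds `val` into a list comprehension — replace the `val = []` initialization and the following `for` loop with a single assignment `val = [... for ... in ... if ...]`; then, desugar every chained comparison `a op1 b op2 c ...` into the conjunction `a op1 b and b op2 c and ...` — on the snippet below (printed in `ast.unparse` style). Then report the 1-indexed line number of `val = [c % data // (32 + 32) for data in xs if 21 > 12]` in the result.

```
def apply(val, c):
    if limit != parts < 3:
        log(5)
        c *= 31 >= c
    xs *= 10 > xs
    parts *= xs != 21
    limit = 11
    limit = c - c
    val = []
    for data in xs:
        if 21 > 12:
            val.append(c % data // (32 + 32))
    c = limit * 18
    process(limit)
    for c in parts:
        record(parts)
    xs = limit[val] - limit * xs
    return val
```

Transformed code:
def apply(val, c):
    if limit != parts and parts < 3:
        log(5)
        c *= 31 >= c
    xs *= 10 > xs
    parts *= xs != 21
    limit = 11
    limit = c - c
    val = [c % data // (32 + 32) for data in xs if 21 > 12]
    c = limit * 18
    process(limit)
    for c in parts:
        record(parts)
    xs = limit[val] - limit * xs
    return val

9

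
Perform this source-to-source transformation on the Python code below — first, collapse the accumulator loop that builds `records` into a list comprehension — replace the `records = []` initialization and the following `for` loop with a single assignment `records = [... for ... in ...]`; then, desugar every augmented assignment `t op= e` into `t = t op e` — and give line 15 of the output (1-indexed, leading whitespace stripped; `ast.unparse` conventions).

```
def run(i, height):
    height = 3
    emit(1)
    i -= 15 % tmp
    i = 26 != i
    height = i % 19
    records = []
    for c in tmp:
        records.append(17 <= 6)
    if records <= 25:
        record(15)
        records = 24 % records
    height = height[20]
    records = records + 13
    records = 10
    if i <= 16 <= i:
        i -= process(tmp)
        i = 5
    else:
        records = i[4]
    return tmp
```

i = i - process(tmp)

Transformed code:
def run(i, height):
    height = 3
    emit(1)
    i = i - 15 % tmp
    i = 26 != i
    height = i % 19
    records = [17 <= 6 for c in tmp]
    if records <= 25:
        record(15)
        records = 24 % records
    height = height[20]
    records = records + 13
    records = 10
    if i <= 16 <= i:
        i = i - process(tmp)
        i = 5
    else:
        records = i[4]
    return tmp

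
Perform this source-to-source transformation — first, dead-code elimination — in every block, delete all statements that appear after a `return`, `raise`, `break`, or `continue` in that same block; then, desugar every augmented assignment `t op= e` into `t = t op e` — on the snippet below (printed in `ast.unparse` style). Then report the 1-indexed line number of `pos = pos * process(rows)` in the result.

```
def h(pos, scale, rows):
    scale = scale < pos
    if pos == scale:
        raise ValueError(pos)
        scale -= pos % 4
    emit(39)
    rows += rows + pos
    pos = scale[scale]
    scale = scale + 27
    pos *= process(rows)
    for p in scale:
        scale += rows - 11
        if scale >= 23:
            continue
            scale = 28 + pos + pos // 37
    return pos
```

Transformed code:
def h(pos, scale, rows):
    scale = scale < pos
    if pos == scale:
        raise ValueError(pos)
    emit(39)
    rows = rows + (rows + pos)
    pos = scale[scale]
    scale = scale + 27
    pos = pos * process(rows)
    for p in scale:
        scale = scale + (rows - 11)
        if scale >= 23:
            continue
    return pos

9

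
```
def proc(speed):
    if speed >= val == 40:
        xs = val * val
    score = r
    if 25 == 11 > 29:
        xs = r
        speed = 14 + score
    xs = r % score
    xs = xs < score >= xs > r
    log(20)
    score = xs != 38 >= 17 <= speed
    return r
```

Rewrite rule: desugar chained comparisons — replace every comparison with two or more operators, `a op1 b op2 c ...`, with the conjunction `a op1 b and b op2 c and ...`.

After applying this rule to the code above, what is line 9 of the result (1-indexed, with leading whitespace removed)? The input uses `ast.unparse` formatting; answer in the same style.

Transformed code:
def proc(speed):
    if speed >= val and val == 40:
        xs = val * val
    score = r
    if 25 == 11 and 11 > 29:
        xs = r
        speed = 14 + score
    xs = r % score
    xs = xs < score and score >= xs and (xs > r)
    log(20)
    score = xs != 38 and 38 >= 17 and (17 <= speed)
    return r

xs = xs < score and score >= xs and (xs > r)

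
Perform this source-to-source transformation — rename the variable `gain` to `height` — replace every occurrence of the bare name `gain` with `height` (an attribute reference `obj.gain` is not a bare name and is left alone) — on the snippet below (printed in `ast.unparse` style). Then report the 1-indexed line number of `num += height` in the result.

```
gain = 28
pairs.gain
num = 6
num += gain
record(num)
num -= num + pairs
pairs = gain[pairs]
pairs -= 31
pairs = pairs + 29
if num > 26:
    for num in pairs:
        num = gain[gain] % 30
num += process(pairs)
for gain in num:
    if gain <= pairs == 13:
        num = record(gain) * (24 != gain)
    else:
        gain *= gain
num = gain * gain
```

4

Transformed code:
height = 28
pairs.gain
num = 6
num += height
record(num)
num -= num + pairs
pairs = height[pairs]
pairs -= 31
pairs = pairs + 29
if num > 26:
    for num in pairs:
        num = height[height] % 30
num += process(pairs)
for height in num:
    if height <= pairs == 13:
        num = record(height) * (24 != height)
    else:
        height *= height
num = height * height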